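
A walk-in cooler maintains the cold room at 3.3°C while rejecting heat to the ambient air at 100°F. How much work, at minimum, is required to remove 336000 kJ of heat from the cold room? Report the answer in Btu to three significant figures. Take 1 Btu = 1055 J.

In absolute terms T_C = 276.45 K and T_H = 310.93 K, so ΔT = 34.48 K.
The reversible limit is COP_R = T_C/ΔT = 8.018, so W_min = Q_C/COP = Q_C·ΔT/T_C.
W_min = 336000 × 34.48/276.45 = 41900 kJ = 39720 Btu.

39700 Btu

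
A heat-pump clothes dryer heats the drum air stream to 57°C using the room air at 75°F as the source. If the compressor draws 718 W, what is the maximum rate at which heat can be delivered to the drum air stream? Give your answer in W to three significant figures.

In absolute terms T_C = 297.04 K and T_H = 330.15 K, so ΔT = 33.11 K.
COP_Carnot = T_H/ΔT = 330.15/33.11 = 9.971.
Q̇_max = COP_Carnot × Ẇ = 9.971 × 718.0 W = 7159 W.

7160 W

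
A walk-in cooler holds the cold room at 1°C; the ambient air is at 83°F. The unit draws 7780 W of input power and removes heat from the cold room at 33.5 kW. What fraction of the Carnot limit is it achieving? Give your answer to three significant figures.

Converting, Q̇_C = 33.50 kW = 33500 W, so COP_actual = Q̇_C/Ẇ = 33500/7780 = 4.306.
In absolute terms T_C = 274.15 K and T_H = 301.48 K, so ΔT = 27.33 K.
COP_Carnot = T_C/ΔT = 274.15/27.33 = 10.03.
η_II = COP_actual/COP_Carnot = 4.306/10.03 = 0.4293.

0.429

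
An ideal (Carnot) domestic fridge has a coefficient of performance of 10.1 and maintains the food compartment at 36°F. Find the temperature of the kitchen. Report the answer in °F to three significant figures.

85.1 °F

COP_R = T_C/(T_H − T_C) gives T_H − T_C = T_C/COP.
With T_C = 275.37 K, T_H = 275.37 × (1 + 1/10.1) = 302.64 K.
Converting, 302.64 K = 85.08°F.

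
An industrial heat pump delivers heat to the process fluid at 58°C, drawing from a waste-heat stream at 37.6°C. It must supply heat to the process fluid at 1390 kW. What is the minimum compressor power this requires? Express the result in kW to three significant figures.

85.6 kW

In absolute terms T_C = 310.75 K and T_H = 331.15 K, so ΔT = 20.40 K.
COP_Carnot = T_H/ΔT = 331.15/20.40 = 16.23.
Ẇ_min = Q̇/COP_Carnot = 1390/16.23 = 85.63 kW.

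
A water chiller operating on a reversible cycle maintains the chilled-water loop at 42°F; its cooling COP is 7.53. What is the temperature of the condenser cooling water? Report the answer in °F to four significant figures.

COP_R = T_C/(T_H − T_C) gives T_H − T_C = T_C/COP.
With T_C = 278.71 K, T_H = 278.71 × (1 + 1/7.53) = 315.72 K.
Converting, 315.72 K = 108.62°F.

108.6 °F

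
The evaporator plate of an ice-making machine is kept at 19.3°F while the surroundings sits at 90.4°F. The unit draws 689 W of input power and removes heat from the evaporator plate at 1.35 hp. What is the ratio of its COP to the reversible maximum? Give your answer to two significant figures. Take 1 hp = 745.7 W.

0.22

Converting, Q̇_C = 1.350 hp = 1007 W, so COP_actual = Q̇_C/Ẇ = 1007/689.0 = 1.461.
In absolute terms T_C = 266.09 K and T_H = 305.59 K, so ΔT = 39.50 K.
COP_Carnot = T_C/ΔT = 266.09/39.50 = 6.737.
η_II = COP_actual/COP_Carnot = 1.461/6.737 = 0.2169.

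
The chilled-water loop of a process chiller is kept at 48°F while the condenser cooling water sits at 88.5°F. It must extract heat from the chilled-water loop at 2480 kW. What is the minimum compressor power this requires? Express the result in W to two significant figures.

In absolute terms T_C = 282.04 K and T_H = 304.54 K, so ΔT = 22.50 K.
COP_Carnot = T_C/ΔT = 282.04/22.50 = 12.54.
Ẇ_min = Q̇/COP_Carnot = 2480/12.54 = 197.8 kW = 197800 W.

200000 W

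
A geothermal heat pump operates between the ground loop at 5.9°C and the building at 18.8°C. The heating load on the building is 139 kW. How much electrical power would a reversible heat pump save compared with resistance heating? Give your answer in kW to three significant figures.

133 kW

In absolute terms T_C = 279.05 K and T_H = 291.95 K, so ΔT = 12.90 K.
COP_Carnot = T_H/ΔT = 291.95/12.90 = 22.63.
Resistance heating needs Ẇ_res = Q̇_H = 139.0 kW; the reversible heat pump needs only Ẇ_hp = Q̇_H/COP = 6.142 kW.
Saving = 139.0 − 6.142 = 132.9 kW.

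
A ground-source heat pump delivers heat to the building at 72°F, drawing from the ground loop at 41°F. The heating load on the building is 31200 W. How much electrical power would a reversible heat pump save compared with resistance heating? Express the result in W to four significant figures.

29380 W

In absolute terms T_C = 278.15 K and T_H = 295.37 K, so ΔT = 17.22 K.
COP_Carnot = T_H/ΔT = 295.37/17.22 = 17.15.
Resistance heating needs Ẇ_res = Q̇_H = 31200 W; the reversible heat pump needs only Ẇ_hp = Q̇_H/COP = 1819 W.
Saving = 31200 − 1819 = 29380 W.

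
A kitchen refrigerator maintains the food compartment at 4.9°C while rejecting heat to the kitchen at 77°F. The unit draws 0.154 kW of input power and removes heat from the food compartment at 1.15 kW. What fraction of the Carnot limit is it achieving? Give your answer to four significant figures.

0.5398

COP_actual = Q̇_C/Ẇ = 1.150/0.1540 = 7.468.
In absolute terms T_C = 278.05 K and T_H = 298.15 K, so ΔT = 20.10 K.
COP_Carnot = T_C/ΔT = 278.05/20.10 = 13.83.
η_II = COP_actual/COP_Carnot = 7.468/13.83 = 0.5398.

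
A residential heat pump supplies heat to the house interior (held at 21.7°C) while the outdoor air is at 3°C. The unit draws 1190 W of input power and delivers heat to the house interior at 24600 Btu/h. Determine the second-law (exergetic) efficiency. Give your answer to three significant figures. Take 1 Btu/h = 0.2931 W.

0.384

Converting, Q̇_H = 24600 Btu/h = 7210 W, so COP_actual = Q̇_H/Ẇ = 7210/1190 = 6.059.
In absolute terms T_C = 276.15 K and T_H = 294.85 K, so ΔT = 18.70 K.
COP_Carnot = T_H/ΔT = 294.85/18.70 = 15.77.
η_II = COP_actual/COP_Carnot = 6.059/15.77 = 0.3843.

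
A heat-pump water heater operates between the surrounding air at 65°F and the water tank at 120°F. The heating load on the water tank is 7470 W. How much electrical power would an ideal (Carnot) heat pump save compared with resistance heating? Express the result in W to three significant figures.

In absolute terms T_C = 291.48 K and T_H = 322.04 K, so ΔT = 30.56 K.
COP_Carnot = T_H/ΔT = 322.04/30.56 = 10.54.
Resistance heating needs Ẇ_res = Q̇_H = 7470 W; the reversible heat pump needs only Ẇ_hp = Q̇_H/COP = 708.8 W.
Saving = 7470 − 708.8 = 6761 W.

6760 W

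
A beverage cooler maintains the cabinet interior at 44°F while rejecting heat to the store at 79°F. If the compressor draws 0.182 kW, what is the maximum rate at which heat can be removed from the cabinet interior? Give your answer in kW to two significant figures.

In absolute terms T_C = 279.82 K and T_H = 299.26 K, so ΔT = 19.44 K.
COP_Carnot = T_C/ΔT = 279.82/19.44 = 14.39.
Q̇_max = COP_Carnot × Ẇ = 14.39 × 0.1820 kW = 2.619 kW.

2.6 kW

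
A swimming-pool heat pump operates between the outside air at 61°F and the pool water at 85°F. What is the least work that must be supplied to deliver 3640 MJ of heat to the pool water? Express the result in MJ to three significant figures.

160 MJ

In absolute terms T_C = 289.26 K and T_H = 302.59 K, so ΔT = 13.33 K.
The reversible limit is COP_HP = T_H/ΔT = 22.69, so W_min = Q_H/COP = Q_H·ΔT/T_H.
W_min = 3640 × 13.33/302.59 = 160.4 MJ.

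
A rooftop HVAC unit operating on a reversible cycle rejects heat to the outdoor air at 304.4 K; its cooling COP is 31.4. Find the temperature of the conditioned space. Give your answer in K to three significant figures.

For a Carnot refrigerator COP_R = T_C/(T_H − T_C), so T_C = COP·T_H/(1 + COP).
With T_H = 304.40 K, T_C = 31.4 × 304.40/32.40 = 295.00 K.

295 K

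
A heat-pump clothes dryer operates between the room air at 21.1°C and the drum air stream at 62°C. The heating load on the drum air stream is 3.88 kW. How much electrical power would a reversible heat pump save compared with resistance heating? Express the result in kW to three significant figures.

In absolute terms T_C = 294.25 K and T_H = 335.15 K, so ΔT = 40.90 K.
COP_Carnot = T_H/ΔT = 335.15/40.90 = 8.194.
Resistance heating needs Ẇ_res = Q̇_H = 3.880 kW; the reversible heat pump needs only Ẇ_hp = Q̇_H/COP = 0.4735 kW.
Saving = 3.880 − 0.4735 = 3.407 kW.

3.41 kW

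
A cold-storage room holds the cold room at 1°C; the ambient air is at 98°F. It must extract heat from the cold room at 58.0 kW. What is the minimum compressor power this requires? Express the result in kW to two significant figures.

In absolute terms T_C = 274.15 K and T_H = 309.82 K, so ΔT = 35.67 K.
COP_Carnot = T_C/ΔT = 274.15/35.67 = 7.686.
Ẇ_min = Q̇/COP_Carnot = 58.00/7.686 = 7.546 kW.

7.5 kW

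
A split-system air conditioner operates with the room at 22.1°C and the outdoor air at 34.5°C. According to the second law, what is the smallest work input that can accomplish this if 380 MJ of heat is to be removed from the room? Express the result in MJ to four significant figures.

In absolute terms T_C = 295.25 K and T_H = 307.65 K, so ΔT = 12.40 K.
The reversible limit is COP_R = T_C/ΔT = 23.81, so W_min = Q_C/COP = Q_C·ΔT/T_C.
W_min = 380.0 × 12.40/295.25 = 15.96 MJ.

15.96 MJ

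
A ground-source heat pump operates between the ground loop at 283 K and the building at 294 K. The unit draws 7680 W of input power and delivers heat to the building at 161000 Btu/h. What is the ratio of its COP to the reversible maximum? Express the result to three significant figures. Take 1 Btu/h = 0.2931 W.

Converting, Q̇_H = 161000 Btu/h = 47190 W, so COP_actual = Q̇_H/Ẇ = 47190/7680 = 6.144.
The reservoir spacing is ΔT = 294 − 283 = 11.00 K.
COP_Carnot = T_H/ΔT = 294.00/11.00 = 26.73.
η_II = COP_actual/COP_Carnot = 6.144/26.73 = 0.2299.

0.230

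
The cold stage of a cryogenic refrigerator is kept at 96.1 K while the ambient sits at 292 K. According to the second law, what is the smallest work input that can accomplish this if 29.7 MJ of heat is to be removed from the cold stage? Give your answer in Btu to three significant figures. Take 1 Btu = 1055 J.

The reservoir spacing is ΔT = 292 − 96.1 = 195.9 K.
The reversible limit is COP_R = T_C/ΔT = 0.4906, so W_min = Q_C/COP = Q_C·ΔT/T_C.
W_min = 29.70 × 195.9/96.10 = 60.54 MJ = 57390 Btu.

57400 Btu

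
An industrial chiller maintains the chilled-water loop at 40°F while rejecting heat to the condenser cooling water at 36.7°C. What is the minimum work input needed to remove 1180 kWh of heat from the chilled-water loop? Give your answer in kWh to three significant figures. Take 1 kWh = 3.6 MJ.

In absolute terms T_C = 277.59 K and T_H = 309.85 K, so ΔT = 32.26 K.
The reversible limit is COP_R = T_C/ΔT = 8.606, so W_min = Q_C/COP = Q_C·ΔT/T_C.
W_min = 1180 × 32.26/277.59 = 137.1 kWh.

137 kWh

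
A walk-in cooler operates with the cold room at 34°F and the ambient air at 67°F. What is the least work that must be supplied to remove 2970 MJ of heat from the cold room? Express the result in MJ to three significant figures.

In absolute terms T_C = 274.26 K and T_H = 292.59 K, so ΔT = 18.33 K.
The reversible limit is COP_R = T_C/ΔT = 14.96, so W_min = Q_C/COP = Q_C·ΔT/T_C.
W_min = 2970 × 18.33/274.26 = 198.5 MJ.

199 MJ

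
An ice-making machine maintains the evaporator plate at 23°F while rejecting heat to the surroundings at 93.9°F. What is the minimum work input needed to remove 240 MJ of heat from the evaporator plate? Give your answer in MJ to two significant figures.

35 MJ

In absolute terms T_C = 268.15 K and T_H = 307.54 K, so ΔT = 39.39 K.
The reversible limit is COP_R = T_C/ΔT = 6.808, so W_min = Q_C/COP = Q_C·ΔT/T_C.
W_min = 240.0 × 39.39/268.15 = 35.25 MJ.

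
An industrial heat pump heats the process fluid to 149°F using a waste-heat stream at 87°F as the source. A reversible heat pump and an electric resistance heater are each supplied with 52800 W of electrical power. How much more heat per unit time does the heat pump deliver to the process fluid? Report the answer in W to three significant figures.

466000 W

In absolute terms T_C = 303.71 K and T_H = 338.15 K, so ΔT = 34.44 K.
COP_Carnot = T_H/ΔT = 338.15/34.44 = 9.817.
The heat pump delivers Q̇_H = COP × Ẇ = 518400 W; the resistance heater delivers Ẇ = 52800 W.
Extra = (COP − 1)·Ẇ = 465600 W.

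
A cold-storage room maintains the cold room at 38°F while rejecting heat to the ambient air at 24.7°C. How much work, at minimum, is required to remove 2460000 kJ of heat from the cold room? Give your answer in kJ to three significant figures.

190000 kJ

In absolute terms T_C = 276.48 K and T_H = 297.85 K, so ΔT = 21.37 K.
The reversible limit is COP_R = T_C/ΔT = 12.94, so W_min = Q_C/COP = Q_C·ΔT/T_C.
W_min = 2460000 × 21.37/276.48 = 190100 kJ.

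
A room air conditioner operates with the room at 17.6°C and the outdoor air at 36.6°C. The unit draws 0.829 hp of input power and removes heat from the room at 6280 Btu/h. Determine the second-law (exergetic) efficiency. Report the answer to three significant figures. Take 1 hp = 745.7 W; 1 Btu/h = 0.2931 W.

Converting, Q̇_C = 6280 Btu/h = 2.468 hp, so COP_actual = Q̇_C/Ẇ = 2.468/0.8290 = 2.978.
In absolute terms T_C = 290.75 K and T_H = 309.75 K, so ΔT = 19.00 K.
COP_Carnot = T_C/ΔT = 290.75/19.00 = 15.30.
η_II = COP_actual/COP_Carnot = 2.978/15.30 = 0.1946.

0.195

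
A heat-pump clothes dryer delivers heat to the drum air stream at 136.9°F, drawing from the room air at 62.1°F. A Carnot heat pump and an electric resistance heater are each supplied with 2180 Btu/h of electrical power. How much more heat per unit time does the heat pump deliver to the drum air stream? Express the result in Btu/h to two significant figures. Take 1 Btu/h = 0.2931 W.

15000 Btu/h

In absolute terms T_C = 289.87 K and T_H = 331.43 K, so ΔT = 41.56 K.
COP_Carnot = T_H/ΔT = 331.43/41.56 = 7.976.
The heat pump delivers Q̇_H = COP × Ẇ = 17390 Btu/h; the resistance heater delivers Ẇ = 2180 Btu/h.
Extra = (COP − 1)·Ẇ = 15210 Btu/h.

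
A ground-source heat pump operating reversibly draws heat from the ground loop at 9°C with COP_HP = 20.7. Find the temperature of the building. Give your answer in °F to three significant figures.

COP_HP = T_H/(T_H − T_C) rearranges to T_H = COP·T_C/(COP − 1).
With T_C = 282.15 K, T_H = 20.7 × 282.15/19.70 = 296.47 K.
Converting, 296.47 K = 73.98°F.

74.0 °F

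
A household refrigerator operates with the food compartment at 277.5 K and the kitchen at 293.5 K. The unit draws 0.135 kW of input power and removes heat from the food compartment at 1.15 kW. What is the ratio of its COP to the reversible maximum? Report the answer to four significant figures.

0.4912

COP_actual = Q̇_C/Ẇ = 1.150/0.1350 = 8.519.
The reservoir spacing is ΔT = 293.5 − 277.5 = 16.00 K.
COP_Carnot = T_C/ΔT = 277.50/16.00 = 17.34.
η_II = COP_actual/COP_Carnot = 8.519/17.34 = 0.4912.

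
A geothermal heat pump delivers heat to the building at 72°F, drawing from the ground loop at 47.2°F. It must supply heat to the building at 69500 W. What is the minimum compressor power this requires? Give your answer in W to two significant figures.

3200 W

In absolute terms T_C = 281.59 K and T_H = 295.37 K, so ΔT = 13.78 K.
COP_Carnot = T_H/ΔT = 295.37/13.78 = 21.44.
Ẇ_min = Q̇/COP_Carnot = 69500/21.44 = 3242 W.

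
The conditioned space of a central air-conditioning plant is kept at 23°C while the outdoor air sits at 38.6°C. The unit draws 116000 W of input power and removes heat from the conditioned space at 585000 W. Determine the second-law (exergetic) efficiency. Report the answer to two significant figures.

COP_actual = Q̇_C/Ẇ = 585000/116000 = 5.043.
In absolute terms T_C = 296.15 K and T_H = 311.75 K, so ΔT = 15.60 K.
COP_Carnot = T_C/ΔT = 296.15/15.60 = 18.98.
η_II = COP_actual/COP_Carnot = 5.043/18.98 = 0.2657.

0.27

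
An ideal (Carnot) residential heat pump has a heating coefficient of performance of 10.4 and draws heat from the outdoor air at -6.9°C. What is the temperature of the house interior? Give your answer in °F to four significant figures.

COP_HP = T_H/(T_H − T_C) rearranges to T_H = COP·T_C/(COP − 1).
With T_C = 266.25 K, T_H = 10.4 × 266.25/9.400 = 294.57 K.
Converting, 294.57 K = 70.56°F.

70.56 °F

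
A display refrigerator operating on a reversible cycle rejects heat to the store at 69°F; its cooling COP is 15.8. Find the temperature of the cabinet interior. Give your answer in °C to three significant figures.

3.07 °C

For a Carnot refrigerator COP_R = T_C/(T_H − T_C), so T_C = COP·T_H/(1 + COP).
With T_H = 293.71 K, T_C = 15.8 × 293.71/16.80 = 276.22 K.
Converting, 276.22 K = 3.07°C.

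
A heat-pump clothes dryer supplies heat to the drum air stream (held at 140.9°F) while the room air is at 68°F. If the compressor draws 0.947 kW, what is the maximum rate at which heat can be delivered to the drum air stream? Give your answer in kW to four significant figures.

7.802 kW

In absolute terms T_C = 293.15 K and T_H = 333.65 K, so ΔT = 40.50 K.
COP_Carnot = T_H/ΔT = 333.65/40.50 = 8.238.
Q̇_max = COP_Carnot × Ẇ = 8.238 × 0.9470 kW = 7.802 kW.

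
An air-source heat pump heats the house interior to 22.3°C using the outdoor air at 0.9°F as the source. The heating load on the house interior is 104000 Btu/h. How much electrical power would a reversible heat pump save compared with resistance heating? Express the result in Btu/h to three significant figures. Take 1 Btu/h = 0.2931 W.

In absolute terms T_C = 255.87 K and T_H = 295.45 K, so ΔT = 39.58 K.
COP_Carnot = T_H/ΔT = 295.45/39.58 = 7.465.
Resistance heating needs Ẇ_res = Q̇_H = 104000 Btu/h; the reversible heat pump needs only Ẇ_hp = Q̇_H/COP = 13930 Btu/h.
Saving = 104000 − 13930 = 90070 Btu/h.

90100 Btu/h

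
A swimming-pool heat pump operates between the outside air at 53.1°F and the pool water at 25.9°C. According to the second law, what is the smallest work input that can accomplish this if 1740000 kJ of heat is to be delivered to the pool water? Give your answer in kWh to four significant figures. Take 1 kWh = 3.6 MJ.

22.91 kWh

In absolute terms T_C = 284.87 K and T_H = 299.05 K, so ΔT = 14.18 K.
The reversible limit is COP_HP = T_H/ΔT = 21.09, so W_min = Q_H/COP = Q_H·ΔT/T_H.
W_min = 1740000 × 14.18/299.05 = 82490 kJ = 22.91 kWh.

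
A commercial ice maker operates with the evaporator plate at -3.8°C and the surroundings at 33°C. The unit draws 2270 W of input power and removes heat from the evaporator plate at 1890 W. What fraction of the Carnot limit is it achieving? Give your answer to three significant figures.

0.114

COP_actual = Q̇_C/Ẇ = 1890/2270 = 0.8326.
In absolute terms T_C = 269.35 K and T_H = 306.15 K, so ΔT = 36.80 K.
COP_Carnot = T_C/ΔT = 269.35/36.80 = 7.319.
η_II = COP_actual/COP_Carnot = 0.8326/7.319 = 0.1138.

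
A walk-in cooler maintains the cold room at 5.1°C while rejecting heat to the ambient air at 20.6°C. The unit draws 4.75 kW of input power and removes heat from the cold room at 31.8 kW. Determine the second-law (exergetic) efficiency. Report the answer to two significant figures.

COP_actual = Q̇_C/Ẇ = 31.80/4.750 = 6.695.
In absolute terms T_C = 278.25 K and T_H = 293.75 K, so ΔT = 15.50 K.
COP_Carnot = T_C/ΔT = 278.25/15.50 = 17.95.
η_II = COP_actual/COP_Carnot = 6.695/17.95 = 0.3729.

0.37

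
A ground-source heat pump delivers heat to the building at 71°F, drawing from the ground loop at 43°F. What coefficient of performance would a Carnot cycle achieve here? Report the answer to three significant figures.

In absolute terms T_C = 279.26 K and T_H = 294.82 K, so ΔT = 15.56 K.
For a reversible cycle, COP_Carnot = T_H/ΔT = 294.82/15.56 = 18.95.

19.0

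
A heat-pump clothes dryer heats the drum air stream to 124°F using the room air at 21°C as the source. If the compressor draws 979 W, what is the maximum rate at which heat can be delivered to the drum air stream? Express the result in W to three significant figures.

In absolute terms T_C = 294.15 K and T_H = 324.26 K, so ΔT = 30.11 K.
COP_Carnot = T_H/ΔT = 324.26/30.11 = 10.77.
Q̇_max = COP_Carnot × Ẇ = 10.77 × 979.0 W = 10540 W.

10500 W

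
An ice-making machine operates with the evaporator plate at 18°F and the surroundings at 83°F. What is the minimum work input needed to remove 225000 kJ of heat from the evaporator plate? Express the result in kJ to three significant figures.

30600 kJ

In absolute terms T_C = 265.37 K and T_H = 301.48 K, so ΔT = 36.11 K.
The reversible limit is COP_R = T_C/ΔT = 7.349, so W_min = Q_C/COP = Q_C·ΔT/T_C.
W_min = 225000 × 36.11/265.37 = 30620 kJ.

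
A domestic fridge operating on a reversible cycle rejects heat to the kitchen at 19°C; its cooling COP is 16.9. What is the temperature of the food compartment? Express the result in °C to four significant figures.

2.679 °C

For a Carnot refrigerator COP_R = T_C/(T_H − T_C), so T_C = COP·T_H/(1 + COP).
With T_H = 292.15 K, T_C = 16.9 × 292.15/17.90 = 275.83 K.
Converting, 275.83 K = 2.68°C.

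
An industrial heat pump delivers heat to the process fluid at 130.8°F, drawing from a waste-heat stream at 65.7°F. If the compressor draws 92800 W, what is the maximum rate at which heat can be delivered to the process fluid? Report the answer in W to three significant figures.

In absolute terms T_C = 291.87 K and T_H = 328.04 K, so ΔT = 36.17 K.
COP_Carnot = T_H/ΔT = 328.04/36.17 = 9.070.
Q̇_max = COP_Carnot × Ẇ = 9.070 × 92800 W = 841700 W.

842000 W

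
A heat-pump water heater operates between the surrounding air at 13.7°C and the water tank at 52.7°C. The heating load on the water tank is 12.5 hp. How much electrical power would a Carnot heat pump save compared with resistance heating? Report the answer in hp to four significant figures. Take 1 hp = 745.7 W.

In absolute terms T_C = 286.85 K and T_H = 325.85 K, so ΔT = 39.00 K.
COP_Carnot = T_H/ΔT = 325.85/39.00 = 8.355.
Resistance heating needs Ẇ_res = Q̇_H = 12.50 hp; the reversible heat pump needs only Ẇ_hp = Q̇_H/COP = 1.496 hp.
Saving = 12.50 − 1.496 = 11.00 hp.

11.00 hp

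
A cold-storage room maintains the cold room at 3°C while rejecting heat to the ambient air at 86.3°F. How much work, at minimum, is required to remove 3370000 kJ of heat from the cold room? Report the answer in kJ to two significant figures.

In absolute terms T_C = 276.15 K and T_H = 303.32 K, so ΔT = 27.17 K.
The reversible limit is COP_R = T_C/ΔT = 10.17, so W_min = Q_C/COP = Q_C·ΔT/T_C.
W_min = 3370000 × 27.17/276.15 = 331500 kJ.

330000 kJ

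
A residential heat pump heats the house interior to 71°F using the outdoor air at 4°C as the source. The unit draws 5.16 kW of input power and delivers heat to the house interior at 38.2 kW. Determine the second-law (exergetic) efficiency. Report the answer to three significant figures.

COP_actual = Q̇_H/Ẇ = 38.20/5.160 = 7.403.
In absolute terms T_C = 277.15 K and T_H = 294.82 K, so ΔT = 17.67 K.
COP_Carnot = T_H/ΔT = 294.82/17.67 = 16.69.
η_II = COP_actual/COP_Carnot = 7.403/16.69 = 0.4436.

0.444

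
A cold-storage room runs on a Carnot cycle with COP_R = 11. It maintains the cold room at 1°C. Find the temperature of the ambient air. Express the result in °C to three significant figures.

25.9 °C

COP_R = T_C/(T_H − T_C) gives T_H − T_C = T_C/COP.
With T_C = 274.15 K, T_H = 274.15 × (1 + 1/11) = 299.07 K.
Converting, 299.07 K = 25.92°C.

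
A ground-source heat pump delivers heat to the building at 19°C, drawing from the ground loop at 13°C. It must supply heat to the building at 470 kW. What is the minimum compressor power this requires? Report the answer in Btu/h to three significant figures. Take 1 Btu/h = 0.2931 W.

In absolute terms T_C = 286.15 K and T_H = 292.15 K, so ΔT = 6.000 K.
COP_Carnot = T_H/ΔT = 292.15/6.000 = 48.69.
Ẇ_min = Q̇/COP_Carnot = 470.0/48.69 = 9.653 kW = 32930 Btu/h.

32900 Btu/h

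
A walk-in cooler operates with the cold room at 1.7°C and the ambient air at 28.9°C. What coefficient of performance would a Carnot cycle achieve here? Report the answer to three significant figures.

In absolute terms T_C = 274.85 K and T_H = 302.05 K, so ΔT = 27.20 K.
For a reversible cycle, COP_Carnot = T_C/ΔT = 274.85/27.20 = 10.10.

10.1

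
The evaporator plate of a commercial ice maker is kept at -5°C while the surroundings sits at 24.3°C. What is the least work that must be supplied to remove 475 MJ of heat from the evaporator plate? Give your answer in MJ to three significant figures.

51.9 MJ

In absolute terms T_C = 268.15 K and T_H = 297.45 K, so ΔT = 29.30 K.
The reversible limit is COP_R = T_C/ΔT = 9.152, so W_min = Q_C/COP = Q_C·ΔT/T_C.
W_min = 475.0 × 29.30/268.15 = 51.90 MJ.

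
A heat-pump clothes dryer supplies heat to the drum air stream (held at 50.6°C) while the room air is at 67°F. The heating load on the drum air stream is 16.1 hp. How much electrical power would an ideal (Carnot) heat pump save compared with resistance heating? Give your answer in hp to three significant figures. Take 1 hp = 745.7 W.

14.6 hp

In absolute terms T_C = 292.59 K and T_H = 323.75 K, so ΔT = 31.16 K.
COP_Carnot = T_H/ΔT = 323.75/31.16 = 10.39.
Resistance heating needs Ẇ_res = Q̇_H = 16.10 hp; the reversible heat pump needs only Ẇ_hp = Q̇_H/COP = 1.549 hp.
Saving = 16.10 − 1.549 = 14.55 hp.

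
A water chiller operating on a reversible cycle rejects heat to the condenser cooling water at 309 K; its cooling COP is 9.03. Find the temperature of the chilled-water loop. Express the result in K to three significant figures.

For a Carnot refrigerator COP_R = T_C/(T_H − T_C), so T_C = COP·T_H/(1 + COP).
With T_H = 309.00 K, T_C = 9.03 × 309.00/10.03 = 278.19 K.

278 K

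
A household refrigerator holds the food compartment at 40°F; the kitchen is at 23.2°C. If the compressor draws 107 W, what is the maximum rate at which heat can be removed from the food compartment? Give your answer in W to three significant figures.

In absolute terms T_C = 277.59 K and T_H = 296.35 K, so ΔT = 18.76 K.
COP_Carnot = T_C/ΔT = 277.59/18.76 = 14.80.
Q̇_max = COP_Carnot × Ẇ = 14.80 × 107.0 W = 1584 W.

1580 W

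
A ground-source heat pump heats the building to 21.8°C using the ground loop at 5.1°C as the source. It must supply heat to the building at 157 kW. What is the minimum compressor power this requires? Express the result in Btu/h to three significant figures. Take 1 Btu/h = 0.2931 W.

30300 Btu/h

In absolute terms T_C = 278.25 K and T_H = 294.95 K, so ΔT = 16.70 K.
COP_Carnot = T_H/ΔT = 294.95/16.70 = 17.66.
Ẇ_min = Q̇/COP_Carnot = 157.0/17.66 = 8.889 kW = 30330 Btu/h.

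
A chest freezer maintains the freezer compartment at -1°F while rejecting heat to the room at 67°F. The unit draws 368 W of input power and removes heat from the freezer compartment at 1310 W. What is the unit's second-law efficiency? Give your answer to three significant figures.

COP_actual = Q̇_C/Ẇ = 1310/368.0 = 3.560.
In absolute terms T_C = 254.82 K and T_H = 292.59 K, so ΔT = 37.78 K.
COP_Carnot = T_C/ΔT = 254.82/37.78 = 6.745.
η_II = COP_actual/COP_Carnot = 3.560/6.745 = 0.5278.

0.528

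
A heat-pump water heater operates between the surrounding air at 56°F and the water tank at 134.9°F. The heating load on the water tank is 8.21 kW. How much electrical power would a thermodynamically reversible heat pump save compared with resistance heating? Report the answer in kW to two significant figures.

7.1 kW

In absolute terms T_C = 286.48 K and T_H = 330.32 K, so ΔT = 43.83 K.
COP_Carnot = T_H/ΔT = 330.32/43.83 = 7.536.
Resistance heating needs Ẇ_res = Q̇_H = 8.210 kW; the reversible heat pump needs only Ẇ_hp = Q̇_H/COP = 1.089 kW.
Saving = 8.210 − 1.089 = 7.121 kW.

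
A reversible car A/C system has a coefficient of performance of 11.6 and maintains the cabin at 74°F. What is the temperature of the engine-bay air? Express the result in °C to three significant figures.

48.9 °C

COP_R = T_C/(T_H − T_C) gives T_H − T_C = T_C/COP.
With T_C = 296.48 K, T_H = 296.48 × (1 + 1/11.6) = 322.04 K.
Converting, 322.04 K = 48.89°C.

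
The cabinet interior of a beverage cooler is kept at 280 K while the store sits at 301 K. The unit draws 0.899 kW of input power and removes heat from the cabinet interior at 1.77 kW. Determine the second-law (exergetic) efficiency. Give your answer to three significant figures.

0.148

COP_actual = Q̇_C/Ẇ = 1.770/0.8990 = 1.969.
The reservoir spacing is ΔT = 301 − 280 = 21.00 K.
COP_Carnot = T_C/ΔT = 280.00/21.00 = 13.33.
η_II = COP_actual/COP_Carnot = 1.969/13.33 = 0.1477.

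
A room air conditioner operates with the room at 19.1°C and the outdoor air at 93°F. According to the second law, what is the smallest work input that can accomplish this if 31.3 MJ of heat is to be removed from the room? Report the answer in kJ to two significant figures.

In absolute terms T_C = 292.25 K and T_H = 307.04 K, so ΔT = 14.79 K.
The reversible limit is COP_R = T_C/ΔT = 19.76, so W_min = Q_C/COP = Q_C·ΔT/T_C.
W_min = 31.30 × 14.79/292.25 = 1.584 MJ = 1584 kJ.

1600 kJ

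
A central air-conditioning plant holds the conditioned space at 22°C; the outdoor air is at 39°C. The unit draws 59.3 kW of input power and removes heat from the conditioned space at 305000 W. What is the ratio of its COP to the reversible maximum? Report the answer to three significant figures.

Converting, Q̇_C = 305000 W = 305.0 kW, so COP_actual = Q̇_C/Ẇ = 305.0/59.30 = 5.143.
In absolute terms T_C = 295.15 K and T_H = 312.15 K, so ΔT = 17.00 K.
COP_Carnot = T_C/ΔT = 295.15/17.00 = 17.36.
η_II = COP_actual/COP_Carnot = 5.143/17.36 = 0.2962.

0.296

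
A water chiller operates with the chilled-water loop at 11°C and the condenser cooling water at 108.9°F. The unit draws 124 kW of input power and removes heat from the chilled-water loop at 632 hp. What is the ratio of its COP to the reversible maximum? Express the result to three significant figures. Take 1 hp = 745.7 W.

0.424

Converting, Q̇_C = 632.0 hp = 471.3 kW, so COP_actual = Q̇_C/Ẇ = 471.3/124.0 = 3.801.
In absolute terms T_C = 284.15 K and T_H = 315.87 K, so ΔT = 31.72 K.
COP_Carnot = T_C/ΔT = 284.15/31.72 = 8.957.
η_II = COP_actual/COP_Carnot = 3.801/8.957 = 0.4243.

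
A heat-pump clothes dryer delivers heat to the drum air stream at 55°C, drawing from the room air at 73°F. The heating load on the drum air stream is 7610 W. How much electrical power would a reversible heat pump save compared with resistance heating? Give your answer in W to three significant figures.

6860 W

In absolute terms T_C = 295.93 K and T_H = 328.15 K, so ΔT = 32.22 K.
COP_Carnot = T_H/ΔT = 328.15/32.22 = 10.18.
Resistance heating needs Ẇ_res = Q̇_H = 7610 W; the reversible heat pump needs only Ẇ_hp = Q̇_H/COP = 747.3 W.
Saving = 7610 − 747.3 = 6863 W.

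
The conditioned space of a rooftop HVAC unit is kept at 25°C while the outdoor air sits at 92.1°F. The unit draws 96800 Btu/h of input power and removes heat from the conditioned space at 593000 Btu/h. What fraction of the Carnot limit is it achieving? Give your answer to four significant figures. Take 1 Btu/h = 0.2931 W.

COP_actual = Q̇_C/Ẇ = 593000/96800 = 6.126.
In absolute terms T_C = 298.15 K and T_H = 306.54 K, so ΔT = 8.389 K.
COP_Carnot = T_C/ΔT = 298.15/8.389 = 35.54.
η_II = COP_actual/COP_Carnot = 6.126/35.54 = 0.1724.

0.1724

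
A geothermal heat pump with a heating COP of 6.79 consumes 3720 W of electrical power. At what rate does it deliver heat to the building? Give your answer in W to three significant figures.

25300 W

Q̇_H = COP_HP × Ẇ = 6.79 × 3720 = 25260 W.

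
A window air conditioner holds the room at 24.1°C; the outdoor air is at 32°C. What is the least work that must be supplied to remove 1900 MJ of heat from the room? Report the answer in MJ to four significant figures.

In absolute terms T_C = 297.25 K and T_H = 305.15 K, so ΔT = 7.900 K.
The reversible limit is COP_R = T_C/ΔT = 37.63, so W_min = Q_C/COP = Q_C·ΔT/T_C.
W_min = 1900 × 7.900/297.25 = 50.50 MJ.

50.50 MJ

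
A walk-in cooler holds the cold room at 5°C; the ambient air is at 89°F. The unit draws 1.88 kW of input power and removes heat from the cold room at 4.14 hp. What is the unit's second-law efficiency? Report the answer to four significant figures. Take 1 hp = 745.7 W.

0.1574

Converting, Q̇_C = 4.140 hp = 3.087 kW, so COP_actual = Q̇_C/Ẇ = 3.087/1.880 = 1.642.
In absolute terms T_C = 278.15 K and T_H = 304.82 K, so ΔT = 26.67 K.
COP_Carnot = T_C/ΔT = 278.15/26.67 = 10.43.
η_II = COP_actual/COP_Carnot = 1.642/10.43 = 0.1574.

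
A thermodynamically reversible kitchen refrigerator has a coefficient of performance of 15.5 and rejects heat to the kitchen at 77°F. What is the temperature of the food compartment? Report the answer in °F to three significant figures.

For a Carnot refrigerator COP_R = T_C/(T_H − T_C), so T_C = COP·T_H/(1 + COP).
With T_H = 298.15 K, T_C = 15.5 × 298.15/16.50 = 280.08 K.
Converting, 280.08 K = 44.47°F.

44.5 °F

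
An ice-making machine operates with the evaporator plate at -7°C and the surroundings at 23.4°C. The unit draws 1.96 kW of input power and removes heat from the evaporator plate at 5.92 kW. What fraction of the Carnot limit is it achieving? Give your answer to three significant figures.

0.345

COP_actual = Q̇_C/Ẇ = 5.920/1.960 = 3.020.
In absolute terms T_C = 266.15 K and T_H = 296.55 K, so ΔT = 30.40 K.
COP_Carnot = T_C/ΔT = 266.15/30.40 = 8.755.
η_II = COP_actual/COP_Carnot = 3.020/8.755 = 0.3450.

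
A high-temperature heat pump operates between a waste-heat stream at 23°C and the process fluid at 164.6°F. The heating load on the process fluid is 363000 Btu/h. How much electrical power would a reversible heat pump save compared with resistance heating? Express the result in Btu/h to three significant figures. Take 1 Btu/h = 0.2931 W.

310000 Btu/h

In absolute terms T_C = 296.15 K and T_H = 346.82 K, so ΔT = 50.67 K.
COP_Carnot = T_H/ΔT = 346.82/50.67 = 6.845.
Resistance heating needs Ẇ_res = Q̇_H = 363000 Btu/h; the reversible heat pump needs only Ẇ_hp = Q̇_H/COP = 53030 Btu/h.
Saving = 363000 − 53030 = 310000 Btu/h.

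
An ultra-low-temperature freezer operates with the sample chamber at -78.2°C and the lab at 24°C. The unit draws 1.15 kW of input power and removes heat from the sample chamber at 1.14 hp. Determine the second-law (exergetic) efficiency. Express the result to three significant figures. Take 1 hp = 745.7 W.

0.388

Converting, Q̇_C = 1.140 hp = 0.8501 kW, so COP_actual = Q̇_C/Ẇ = 0.8501/1.150 = 0.7392.
In absolute terms T_C = 194.95 K and T_H = 297.15 K, so ΔT = 102.2 K.
COP_Carnot = T_C/ΔT = 194.95/102.2 = 1.908.
η_II = COP_actual/COP_Carnot = 0.7392/1.908 = 0.3875.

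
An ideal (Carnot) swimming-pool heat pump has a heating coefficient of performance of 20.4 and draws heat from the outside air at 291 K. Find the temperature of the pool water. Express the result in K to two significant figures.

COP_HP = T_H/(T_H − T_C) rearranges to T_H = COP·T_C/(COP − 1).
With T_C = 291.00 K, T_H = 20.4 × 291.00/19.40 = 306.00 K.

310 K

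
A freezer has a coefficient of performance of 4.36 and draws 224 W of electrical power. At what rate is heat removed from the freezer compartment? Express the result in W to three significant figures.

Q̇_C = COP × Ẇ = 4.36 × 224.0 = 976.6 W.

977 W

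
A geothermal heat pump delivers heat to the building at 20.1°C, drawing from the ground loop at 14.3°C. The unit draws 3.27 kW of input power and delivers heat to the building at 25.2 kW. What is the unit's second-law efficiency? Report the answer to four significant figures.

COP_actual = Q̇_H/Ẇ = 25.20/3.270 = 7.706.
In absolute terms T_C = 287.45 K and T_H = 293.25 K, so ΔT = 5.800 K.
COP_Carnot = T_H/ΔT = 293.25/5.800 = 50.56.
η_II = COP_actual/COP_Carnot = 7.706/50.56 = 0.1524.

0.1524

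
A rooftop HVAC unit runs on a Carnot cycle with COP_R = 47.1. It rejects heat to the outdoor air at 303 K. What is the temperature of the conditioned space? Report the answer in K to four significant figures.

For a Carnot refrigerator COP_R = T_C/(T_H − T_C), so T_C = COP·T_H/(1 + COP).
With T_H = 303.00 K, T_C = 47.1 × 303.00/48.10 = 296.70 K.

296.7 K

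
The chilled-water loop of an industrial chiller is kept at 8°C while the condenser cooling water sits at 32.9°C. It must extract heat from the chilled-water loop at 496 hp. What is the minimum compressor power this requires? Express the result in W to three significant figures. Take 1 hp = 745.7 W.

32800 W

In absolute terms T_C = 281.15 K and T_H = 306.05 K, so ΔT = 24.90 K.
COP_Carnot = T_C/ΔT = 281.15/24.90 = 11.29.
Ẇ_min = Q̇/COP_Carnot = 496.0/11.29 = 43.93 hp = 32760 W.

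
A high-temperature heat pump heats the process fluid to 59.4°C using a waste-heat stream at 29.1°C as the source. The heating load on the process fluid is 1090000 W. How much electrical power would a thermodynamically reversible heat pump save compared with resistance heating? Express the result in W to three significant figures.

In absolute terms T_C = 302.25 K and T_H = 332.55 K, so ΔT = 30.30 K.
COP_Carnot = T_H/ΔT = 332.55/30.30 = 10.98.
Resistance heating needs Ẇ_res = Q̇_H = 1090000 W; the reversible heat pump needs only Ẇ_hp = Q̇_H/COP = 99310 W.
Saving = 1090000 − 99310 = 990700 W.

991000 W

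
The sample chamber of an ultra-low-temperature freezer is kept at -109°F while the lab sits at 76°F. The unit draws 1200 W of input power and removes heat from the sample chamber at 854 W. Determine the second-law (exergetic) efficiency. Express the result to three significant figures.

0.375

COP_actual = Q̇_C/Ẇ = 854.0/1200 = 0.7117.
In absolute terms T_C = 194.82 K and T_H = 297.59 K, so ΔT = 102.8 K.
COP_Carnot = T_C/ΔT = 194.82/102.8 = 1.896.
η_II = COP_actual/COP_Carnot = 0.7117/1.896 = 0.3754.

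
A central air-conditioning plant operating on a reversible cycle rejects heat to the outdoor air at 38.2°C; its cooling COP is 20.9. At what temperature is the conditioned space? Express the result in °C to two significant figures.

For a Carnot refrigerator COP_R = T_C/(T_H − T_C), so T_C = COP·T_H/(1 + COP).
With T_H = 311.35 K, T_C = 20.9 × 311.35/21.90 = 297.13 K.
Converting, 297.13 K = 23.98°C.

24 °C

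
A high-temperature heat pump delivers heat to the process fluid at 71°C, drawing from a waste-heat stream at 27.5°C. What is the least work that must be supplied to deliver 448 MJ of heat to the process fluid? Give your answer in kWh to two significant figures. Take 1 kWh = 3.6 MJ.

16 kWh

In absolute terms T_C = 300.65 K and T_H = 344.15 K, so ΔT = 43.50 K.
The reversible limit is COP_HP = T_H/ΔT = 7.911, so W_min = Q_H/COP = Q_H·ΔT/T_H.
W_min = 448.0 × 43.50/344.15 = 56.63 MJ = 15.73 kWh.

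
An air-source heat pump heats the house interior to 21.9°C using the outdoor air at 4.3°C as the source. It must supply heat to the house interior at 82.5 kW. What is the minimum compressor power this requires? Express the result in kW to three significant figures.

4.92 kW

In absolute terms T_C = 277.45 K and T_H = 295.05 K, so ΔT = 17.60 K.
COP_Carnot = T_H/ΔT = 295.05/17.60 = 16.76.
Ẇ_min = Q̇/COP_Carnot = 82.50/16.76 = 4.921 kW.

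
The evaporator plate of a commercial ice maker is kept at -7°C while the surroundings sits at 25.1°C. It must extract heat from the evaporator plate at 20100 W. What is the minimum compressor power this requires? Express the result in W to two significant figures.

2400 W

In absolute terms T_C = 266.15 K and T_H = 298.25 K, so ΔT = 32.10 K.
COP_Carnot = T_C/ΔT = 266.15/32.10 = 8.291.
Ẇ_min = Q̇/COP_Carnot = 20100/8.291 = 2424 W.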